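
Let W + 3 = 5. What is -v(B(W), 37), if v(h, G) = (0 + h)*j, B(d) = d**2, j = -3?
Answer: 12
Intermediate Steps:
W = 2 (W = -3 + 5 = 2)
v(h, G) = -3*h (v(h, G) = (0 + h)*(-3) = h*(-3) = -3*h)
-v(B(W), 37) = -(-3)*2**2 = -(-3)*4 = -1*(-12) = 12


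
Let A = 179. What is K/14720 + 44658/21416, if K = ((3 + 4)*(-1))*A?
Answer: 78816439/39405440 ≈ 2.0001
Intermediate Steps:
K = -1253 (K = ((3 + 4)*(-1))*179 = (7*(-1))*179 = -7*179 = -1253)
K/14720 + 44658/21416 = -1253/14720 + 44658/21416 = -1253*1/14720 + 44658*(1/21416) = -1253/14720 + 22329/10708 = 78816439/39405440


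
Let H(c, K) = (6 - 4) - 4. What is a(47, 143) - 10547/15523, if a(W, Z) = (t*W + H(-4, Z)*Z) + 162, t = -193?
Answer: -142744532/15523 ≈ -9195.7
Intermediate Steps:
H(c, K) = -2 (H(c, K) = 2 - 4 = -2)
a(W, Z) = 162 - 193*W - 2*Z (a(W, Z) = (-193*W - 2*Z) + 162 = 162 - 193*W - 2*Z)
a(47, 143) - 10547/15523 = (162 - 193*47 - 2*143) - 10547/15523 = (162 - 9071 - 286) - 10547/15523 = -9195 - 1*10547/15523 = -9195 - 10547/15523 = -142744532/15523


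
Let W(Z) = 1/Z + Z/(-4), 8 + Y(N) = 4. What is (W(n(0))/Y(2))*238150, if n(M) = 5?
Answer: 500115/8 ≈ 62514.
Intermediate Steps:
Y(N) = -4 (Y(N) = -8 + 4 = -4)
W(Z) = 1/Z - Z/4 (W(Z) = 1/Z + Z*(-1/4) = 1/Z - Z/4)
(W(n(0))/Y(2))*238150 = ((1/5 - 1/4*5)/(-4))*238150 = ((1/5 - 5/4)*(-1/4))*238150 = -21/20*(-1/4)*238150 = (21/80)*238150 = 500115/8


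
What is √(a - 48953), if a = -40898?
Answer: I*√89851 ≈ 299.75*I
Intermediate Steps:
√(a - 48953) = √(-40898 - 48953) = √(-89851) = I*√89851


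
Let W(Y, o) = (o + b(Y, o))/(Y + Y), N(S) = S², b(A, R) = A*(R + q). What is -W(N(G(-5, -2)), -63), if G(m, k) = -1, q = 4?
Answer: 61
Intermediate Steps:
b(A, R) = A*(4 + R) (b(A, R) = A*(R + 4) = A*(4 + R))
W(Y, o) = (o + Y*(4 + o))/(2*Y) (W(Y, o) = (o + Y*(4 + o))/(Y + Y) = (o + Y*(4 + o))/((2*Y)) = (o + Y*(4 + o))*(1/(2*Y)) = (o + Y*(4 + o))/(2*Y))
-W(N(G(-5, -2)), -63) = -(-63 + (-1)²*(4 - 63))/(2*((-1)²)) = -(-63 + 1*(-59))/(2*1) = -(-63 - 59)/2 = -(-122)/2 = -1*(-61) = 61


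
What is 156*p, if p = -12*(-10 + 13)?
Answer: -5616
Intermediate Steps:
p = -36 (p = -12*3 = -36)
156*p = 156*(-36) = -5616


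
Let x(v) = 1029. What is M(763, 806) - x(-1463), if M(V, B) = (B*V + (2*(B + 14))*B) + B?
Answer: 1936595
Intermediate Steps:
M(V, B) = B + B*V + B*(28 + 2*B) (M(V, B) = (B*V + (2*(14 + B))*B) + B = (B*V + (28 + 2*B)*B) + B = (B*V + B*(28 + 2*B)) + B = B + B*V + B*(28 + 2*B))
M(763, 806) - x(-1463) = 806*(29 + 763 + 2*806) - 1*1029 = 806*(29 + 763 + 1612) - 1029 = 806*2404 - 1029 = 1937624 - 1029 = 1936595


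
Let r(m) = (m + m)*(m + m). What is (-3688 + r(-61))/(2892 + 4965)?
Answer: 1244/873 ≈ 1.4250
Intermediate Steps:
r(m) = 4*m² (r(m) = (2*m)*(2*m) = 4*m²)
(-3688 + r(-61))/(2892 + 4965) = (-3688 + 4*(-61)²)/(2892 + 4965) = (-3688 + 4*3721)/7857 = (-3688 + 14884)*(1/7857) = 11196*(1/7857) = 1244/873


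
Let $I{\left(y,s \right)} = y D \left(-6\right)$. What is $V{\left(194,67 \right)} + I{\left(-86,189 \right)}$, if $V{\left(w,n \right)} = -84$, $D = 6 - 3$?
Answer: $1464$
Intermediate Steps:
$D = 3$ ($D = 6 - 3 = 3$)
$I{\left(y,s \right)} = - 18 y$ ($I{\left(y,s \right)} = y 3 \left(-6\right) = 3 y \left(-6\right) = - 18 y$)
$V{\left(194,67 \right)} + I{\left(-86,189 \right)} = -84 - -1548 = -84 + 1548 = 1464$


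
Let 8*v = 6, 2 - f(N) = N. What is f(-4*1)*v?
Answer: 9/2 ≈ 4.5000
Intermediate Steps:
f(N) = 2 - N
v = ¾ (v = (⅛)*6 = ¾ ≈ 0.75000)
f(-4*1)*v = (2 - (-4))*(¾) = (2 - 1*(-4))*(¾) = (2 + 4)*(¾) = 6*(¾) = 9/2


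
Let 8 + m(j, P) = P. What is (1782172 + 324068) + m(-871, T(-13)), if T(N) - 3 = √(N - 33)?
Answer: 2106235 + I*√46 ≈ 2.1062e+6 + 6.7823*I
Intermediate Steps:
T(N) = 3 + √(-33 + N) (T(N) = 3 + √(N - 33) = 3 + √(-33 + N))
m(j, P) = -8 + P
(1782172 + 324068) + m(-871, T(-13)) = (1782172 + 324068) + (-8 + (3 + √(-33 - 13))) = 2106240 + (-8 + (3 + √(-46))) = 2106240 + (-8 + (3 + I*√46)) = 2106240 + (-5 + I*√46) = 2106235 + I*√46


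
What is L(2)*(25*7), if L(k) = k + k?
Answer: 700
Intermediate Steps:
L(k) = 2*k
L(2)*(25*7) = (2*2)*(25*7) = 4*175 = 700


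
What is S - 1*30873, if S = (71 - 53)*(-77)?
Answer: -32259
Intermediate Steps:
S = -1386 (S = 18*(-77) = -1386)
S - 1*30873 = -1386 - 1*30873 = -1386 - 30873 = -32259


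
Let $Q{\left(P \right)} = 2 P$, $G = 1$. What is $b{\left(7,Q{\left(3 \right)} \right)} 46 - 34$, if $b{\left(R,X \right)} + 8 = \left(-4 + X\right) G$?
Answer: $-310$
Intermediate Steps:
$b{\left(R,X \right)} = -12 + X$ ($b{\left(R,X \right)} = -8 + \left(-4 + X\right) 1 = -8 + \left(-4 + X\right) = -12 + X$)
$b{\left(7,Q{\left(3 \right)} \right)} 46 - 34 = \left(-12 + 2 \cdot 3\right) 46 - 34 = \left(-12 + 6\right) 46 - 34 = \left(-6\right) 46 - 34 = -276 - 34 = -310$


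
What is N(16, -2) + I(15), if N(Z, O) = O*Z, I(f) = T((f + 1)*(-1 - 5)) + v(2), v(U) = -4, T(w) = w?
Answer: -132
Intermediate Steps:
I(f) = -10 - 6*f (I(f) = (f + 1)*(-1 - 5) - 4 = (1 + f)*(-6) - 4 = (-6 - 6*f) - 4 = -10 - 6*f)
N(16, -2) + I(15) = -2*16 + (-10 - 6*15) = -32 + (-10 - 90) = -32 - 100 = -132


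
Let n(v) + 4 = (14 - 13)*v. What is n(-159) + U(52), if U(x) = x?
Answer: -111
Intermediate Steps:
n(v) = -4 + v (n(v) = -4 + (14 - 13)*v = -4 + 1*v = -4 + v)
n(-159) + U(52) = (-4 - 159) + 52 = -163 + 52 = -111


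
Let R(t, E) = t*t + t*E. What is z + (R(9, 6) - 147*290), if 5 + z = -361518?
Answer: -404018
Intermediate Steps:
z = -361523 (z = -5 - 361518 = -361523)
R(t, E) = t² + E*t
z + (R(9, 6) - 147*290) = -361523 + (9*(6 + 9) - 147*290) = -361523 + (9*15 - 42630) = -361523 + (135 - 42630) = -361523 - 42495 = -404018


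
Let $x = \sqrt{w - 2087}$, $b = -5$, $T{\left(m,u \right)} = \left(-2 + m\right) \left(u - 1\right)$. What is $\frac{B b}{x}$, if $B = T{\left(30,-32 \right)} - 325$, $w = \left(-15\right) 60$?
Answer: $- \frac{6245 i \sqrt{2987}}{2987} \approx - 114.27 i$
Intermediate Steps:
$w = -900$
$T{\left(m,u \right)} = \left(-1 + u\right) \left(-2 + m\right)$ ($T{\left(m,u \right)} = \left(-2 + m\right) \left(-1 + u\right) = \left(-1 + u\right) \left(-2 + m\right)$)
$B = -1249$ ($B = \left(2 - 30 - -64 + 30 \left(-32\right)\right) - 325 = \left(2 - 30 + 64 - 960\right) - 325 = -924 - 325 = -1249$)
$x = i \sqrt{2987}$ ($x = \sqrt{-900 - 2087} = \sqrt{-2987} = i \sqrt{2987} \approx 54.653 i$)
$\frac{B b}{x} = \frac{\left(-1249\right) \left(-5\right)}{i \sqrt{2987}} = 6245 \left(- \frac{i \sqrt{2987}}{2987}\right) = - \frac{6245 i \sqrt{2987}}{2987}$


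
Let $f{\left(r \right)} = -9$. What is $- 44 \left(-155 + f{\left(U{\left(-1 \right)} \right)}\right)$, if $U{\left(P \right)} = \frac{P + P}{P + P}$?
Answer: $7216$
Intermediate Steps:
$U{\left(P \right)} = 1$ ($U{\left(P \right)} = \frac{2 P}{2 P} = 2 P \frac{1}{2 P} = 1$)
$- 44 \left(-155 + f{\left(U{\left(-1 \right)} \right)}\right) = - 44 \left(-155 - 9\right) = \left(-44\right) \left(-164\right) = 7216$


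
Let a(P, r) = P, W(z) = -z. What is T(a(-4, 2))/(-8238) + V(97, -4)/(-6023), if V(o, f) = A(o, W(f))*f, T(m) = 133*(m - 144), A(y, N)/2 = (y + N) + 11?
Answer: 62968990/24808737 ≈ 2.5382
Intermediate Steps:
A(y, N) = 22 + 2*N + 2*y (A(y, N) = 2*((y + N) + 11) = 2*((N + y) + 11) = 2*(11 + N + y) = 22 + 2*N + 2*y)
T(m) = -19152 + 133*m (T(m) = 133*(-144 + m) = -19152 + 133*m)
V(o, f) = f*(22 - 2*f + 2*o) (V(o, f) = (22 + 2*(-f) + 2*o)*f = (22 - 2*f + 2*o)*f = f*(22 - 2*f + 2*o))
T(a(-4, 2))/(-8238) + V(97, -4)/(-6023) = (-19152 + 133*(-4))/(-8238) + (2*(-4)*(11 + 97 - 1*(-4)))/(-6023) = (-19152 - 532)*(-1/8238) + (2*(-4)*(11 + 97 + 4))*(-1/6023) = -19684*(-1/8238) + (2*(-4)*112)*(-1/6023) = 9842/4119 - 896*(-1/6023) = 9842/4119 + 896/6023 = 62968990/24808737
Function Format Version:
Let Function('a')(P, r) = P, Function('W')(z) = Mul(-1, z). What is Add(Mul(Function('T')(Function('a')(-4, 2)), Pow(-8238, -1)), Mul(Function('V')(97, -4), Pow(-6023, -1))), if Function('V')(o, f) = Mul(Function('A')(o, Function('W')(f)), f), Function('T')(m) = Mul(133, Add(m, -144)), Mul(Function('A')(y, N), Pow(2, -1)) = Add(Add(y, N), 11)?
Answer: Rational(62968990, 24808737) ≈ 2.5382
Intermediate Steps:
Function('A')(y, N) = Add(22, Mul(2, N), Mul(2, y)) (Function('A')(y, N) = Mul(2, Add(Add(y, N), 11)) = Mul(2, Add(Add(N, y), 11)) = Mul(2, Add(11, N, y)) = Add(22, Mul(2, N), Mul(2, y)))
Function('T')(m) = Add(-19152, Mul(133, m)) (Function('T')(m) = Mul(133, Add(-144, m)) = Add(-19152, Mul(133, m)))
Function('V')(o, f) = Mul(f, Add(22, Mul(-2, f), Mul(2, o))) (Function('V')(o, f) = Mul(Add(22, Mul(2, Mul(-1, f)), Mul(2, o)), f) = Mul(Add(22, Mul(-2, f), Mul(2, o)), f) = Mul(f, Add(22, Mul(-2, f), Mul(2, o))))
Add(Mul(Function('T')(Function('a')(-4, 2)), Pow(-8238, -1)), Mul(Function('V')(97, -4), Pow(-6023, -1))) = Add(Mul(Add(-19152, Mul(133, -4)), Pow(-8238, -1)), Mul(Mul(2, -4, Add(11, 97, Mul(-1, -4))), Pow(-6023, -1))) = Add(Mul(Add(-19152, -532), Rational(-1, 8238)), Mul(Mul(2, -4, Add(11, 97, 4)), Rational(-1, 6023))) = Add(Mul(-19684, Rational(-1, 8238)), Mul(Mul(2, -4, 112), Rational(-1, 6023))) = Add(Rational(9842, 4119), Mul(-896, Rational(-1, 6023))) = Add(Rational(9842, 4119), Rational(896, 6023)) = Rational(62968990, 24808737)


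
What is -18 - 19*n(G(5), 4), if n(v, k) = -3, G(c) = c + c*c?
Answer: 39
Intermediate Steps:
G(c) = c + c²
-18 - 19*n(G(5), 4) = -18 - 19*(-3) = -18 + 57 = 39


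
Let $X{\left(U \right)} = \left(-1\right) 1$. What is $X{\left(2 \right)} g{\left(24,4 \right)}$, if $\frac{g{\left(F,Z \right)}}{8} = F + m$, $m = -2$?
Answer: $-176$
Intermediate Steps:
$X{\left(U \right)} = -1$
$g{\left(F,Z \right)} = -16 + 8 F$ ($g{\left(F,Z \right)} = 8 \left(F - 2\right) = 8 \left(-2 + F\right) = -16 + 8 F$)
$X{\left(2 \right)} g{\left(24,4 \right)} = - (-16 + 8 \cdot 24) = - (-16 + 192) = \left(-1\right) 176 = -176$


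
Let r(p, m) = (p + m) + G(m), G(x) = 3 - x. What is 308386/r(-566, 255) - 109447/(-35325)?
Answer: -10832116789/19887975 ≈ -544.66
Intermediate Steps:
r(p, m) = 3 + p (r(p, m) = (p + m) + (3 - m) = (m + p) + (3 - m) = 3 + p)
308386/r(-566, 255) - 109447/(-35325) = 308386/(3 - 566) - 109447/(-35325) = 308386/(-563) - 109447*(-1/35325) = 308386*(-1/563) + 109447/35325 = -308386/563 + 109447/35325 = -10832116789/19887975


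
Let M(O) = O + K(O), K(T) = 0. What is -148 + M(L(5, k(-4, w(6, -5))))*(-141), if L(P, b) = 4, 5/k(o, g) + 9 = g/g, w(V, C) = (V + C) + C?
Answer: -712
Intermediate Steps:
w(V, C) = V + 2*C (w(V, C) = (C + V) + C = V + 2*C)
k(o, g) = -5/8 (k(o, g) = 5/(-9 + g/g) = 5/(-9 + 1) = 5/(-8) = 5*(-⅛) = -5/8)
M(O) = O (M(O) = O + 0 = O)
-148 + M(L(5, k(-4, w(6, -5))))*(-141) = -148 + 4*(-141) = -148 - 564 = -712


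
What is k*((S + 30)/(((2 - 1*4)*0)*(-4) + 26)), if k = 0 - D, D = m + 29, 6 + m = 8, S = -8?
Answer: -341/13 ≈ -26.231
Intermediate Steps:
m = 2 (m = -6 + 8 = 2)
D = 31 (D = 2 + 29 = 31)
k = -31 (k = 0 - 1*31 = 0 - 31 = -31)
k*((S + 30)/(((2 - 1*4)*0)*(-4) + 26)) = -31*(-8 + 30)/(((2 - 1*4)*0)*(-4) + 26) = -682/(((2 - 4)*0)*(-4) + 26) = -682/(-2*0*(-4) + 26) = -682/(0*(-4) + 26) = -682/(0 + 26) = -682/26 = -31*11/13 = -341/13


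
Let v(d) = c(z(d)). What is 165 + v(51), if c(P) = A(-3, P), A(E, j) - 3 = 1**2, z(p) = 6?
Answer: 169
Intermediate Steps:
A(E, j) = 4 (A(E, j) = 3 + 1**2 = 3 + 1 = 4)
c(P) = 4
v(d) = 4
165 + v(51) = 165 + 4 = 169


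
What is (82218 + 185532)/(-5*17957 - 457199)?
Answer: -14875/30388 ≈ -0.48950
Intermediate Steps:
(82218 + 185532)/(-5*17957 - 457199) = 267750/(-89785 - 457199) = 267750/(-546984) = 267750*(-1/546984) = -14875/30388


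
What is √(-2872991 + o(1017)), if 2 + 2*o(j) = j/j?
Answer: I*√11491966/2 ≈ 1695.0*I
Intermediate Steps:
o(j) = -½ (o(j) = -1 + (j/j)/2 = -1 + (½)*1 = -1 + ½ = -½)
√(-2872991 + o(1017)) = √(-2872991 - ½) = √(-5745983/2) = I*√11491966/2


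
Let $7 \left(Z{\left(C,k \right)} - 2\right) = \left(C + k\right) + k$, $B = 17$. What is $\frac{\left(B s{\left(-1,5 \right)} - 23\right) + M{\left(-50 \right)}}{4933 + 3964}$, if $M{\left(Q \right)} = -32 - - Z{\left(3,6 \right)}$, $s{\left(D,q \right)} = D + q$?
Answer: $\frac{120}{62279} \approx 0.0019268$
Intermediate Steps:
$Z{\left(C,k \right)} = 2 + \frac{C}{7} + \frac{2 k}{7}$ ($Z{\left(C,k \right)} = 2 + \frac{\left(C + k\right) + k}{7} = 2 + \frac{C + 2 k}{7} = 2 + \left(\frac{C}{7} + \frac{2 k}{7}\right) = 2 + \frac{C}{7} + \frac{2 k}{7}$)
$M{\left(Q \right)} = - \frac{195}{7}$ ($M{\left(Q \right)} = -32 - - (2 + \frac{1}{7} \cdot 3 + \frac{2}{7} \cdot 6) = -32 - - (2 + \frac{3}{7} + \frac{12}{7}) = -32 - \left(-1\right) \frac{29}{7} = -32 - - \frac{29}{7} = -32 + \frac{29}{7} = - \frac{195}{7}$)
$\frac{\left(B s{\left(-1,5 \right)} - 23\right) + M{\left(-50 \right)}}{4933 + 3964} = \frac{\left(17 \left(-1 + 5\right) - 23\right) - \frac{195}{7}}{4933 + 3964} = \frac{\left(17 \cdot 4 - 23\right) - \frac{195}{7}}{8897} = \left(\left(68 - 23\right) - \frac{195}{7}\right) \frac{1}{8897} = \left(45 - \frac{195}{7}\right) \frac{1}{8897} = \frac{120}{7} \cdot \frac{1}{8897} = \frac{120}{62279}$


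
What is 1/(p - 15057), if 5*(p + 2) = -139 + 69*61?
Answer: -1/14245 ≈ -7.0200e-5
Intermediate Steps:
p = 812 (p = -2 + (-139 + 69*61)/5 = -2 + (-139 + 4209)/5 = -2 + (1/5)*4070 = -2 + 814 = 812)
1/(p - 15057) = 1/(812 - 15057) = 1/(-14245) = -1/14245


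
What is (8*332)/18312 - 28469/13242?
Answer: -6752133/3367882 ≈ -2.0049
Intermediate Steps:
(8*332)/18312 - 28469/13242 = 2656*(1/18312) - 28469*1/13242 = 332/2289 - 28469/13242 = -6752133/3367882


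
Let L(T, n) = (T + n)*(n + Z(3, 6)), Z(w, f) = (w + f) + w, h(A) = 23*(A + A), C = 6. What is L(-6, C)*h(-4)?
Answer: 0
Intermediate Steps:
h(A) = 46*A (h(A) = 23*(2*A) = 46*A)
Z(w, f) = f + 2*w (Z(w, f) = (f + w) + w = f + 2*w)
L(T, n) = (12 + n)*(T + n) (L(T, n) = (T + n)*(n + (6 + 2*3)) = (T + n)*(n + (6 + 6)) = (T + n)*(n + 12) = (T + n)*(12 + n) = (12 + n)*(T + n))
L(-6, C)*h(-4) = (6**2 + 12*(-6) + 12*6 - 6*6)*(46*(-4)) = (36 - 72 + 72 - 36)*(-184) = 0*(-184) = 0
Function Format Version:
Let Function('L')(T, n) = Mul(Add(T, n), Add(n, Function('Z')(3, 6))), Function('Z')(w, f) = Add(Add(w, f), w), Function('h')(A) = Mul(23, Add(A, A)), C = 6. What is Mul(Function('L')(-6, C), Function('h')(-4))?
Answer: 0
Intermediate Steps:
Function('h')(A) = Mul(46, A) (Function('h')(A) = Mul(23, Mul(2, A)) = Mul(46, A))
Function('Z')(w, f) = Add(f, Mul(2, w)) (Function('Z')(w, f) = Add(Add(f, w), w) = Add(f, Mul(2, w)))
Function('L')(T, n) = Mul(Add(12, n), Add(T, n)) (Function('L')(T, n) = Mul(Add(T, n), Add(n, Add(6, Mul(2, 3)))) = Mul(Add(T, n), Add(n, Add(6, 6))) = Mul(Add(T, n), Add(n, 12)) = Mul(Add(T, n), Add(12, n)) = Mul(Add(12, n), Add(T, n)))
Mul(Function('L')(-6, C), Function('h')(-4)) = Mul(Add(Pow(6, 2), Mul(12, -6), Mul(12, 6), Mul(-6, 6)), Mul(46, -4)) = Mul(Add(36, -72, 72, -36), -184) = Mul(0, -184) = 0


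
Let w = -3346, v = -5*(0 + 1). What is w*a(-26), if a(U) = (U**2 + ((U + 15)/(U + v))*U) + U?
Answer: -66464944/31 ≈ -2.1440e+6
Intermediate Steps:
v = -5 (v = -5*1 = -5)
a(U) = U + U**2 + U*(15 + U)/(-5 + U) (a(U) = (U**2 + ((U + 15)/(U - 5))*U) + U = (U**2 + ((15 + U)/(-5 + U))*U) + U = (U**2 + U*(15 + U)/(-5 + U)) + U = U + U**2 + U*(15 + U)/(-5 + U))
w*a(-26) = -(-86996)*(10 + (-26)**2 - 3*(-26))/(-5 - 26) = -(-86996)*(10 + 676 + 78)/(-31) = -(-86996)*(-1)*764/31 = -3346*19864/31 = -66464944/31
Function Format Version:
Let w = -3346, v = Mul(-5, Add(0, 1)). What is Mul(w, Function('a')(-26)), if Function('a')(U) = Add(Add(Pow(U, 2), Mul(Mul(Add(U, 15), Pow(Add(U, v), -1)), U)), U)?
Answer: Rational(-66464944, 31) ≈ -2.1440e+6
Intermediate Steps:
v = -5 (v = Mul(-5, 1) = -5)
Function('a')(U) = Add(U, Pow(U, 2), Mul(U, Pow(Add(-5, U), -1), Add(15, U))) (Function('a')(U) = Add(Add(Pow(U, 2), Mul(Mul(Add(U, 15), Pow(Add(U, -5), -1)), U)), U) = Add(Add(Pow(U, 2), Mul(Mul(Add(15, U), Pow(Add(-5, U), -1)), U)), U) = Add(Add(Pow(U, 2), Mul(Mul(Pow(Add(-5, U), -1), Add(15, U)), U)), U) = Add(Add(Pow(U, 2), Mul(U, Pow(Add(-5, U), -1), Add(15, U))), U) = Add(U, Pow(U, 2), Mul(U, Pow(Add(-5, U), -1), Add(15, U))))
Mul(w, Function('a')(-26)) = Mul(-3346, Mul(-26, Pow(Add(-5, -26), -1), Add(10, Pow(-26, 2), Mul(-3, -26)))) = Mul(-3346, Mul(-26, Pow(-31, -1), Add(10, 676, 78))) = Mul(-3346, Mul(-26, Rational(-1, 31), 764)) = Mul(-3346, Rational(19864, 31)) = Rational(-66464944, 31)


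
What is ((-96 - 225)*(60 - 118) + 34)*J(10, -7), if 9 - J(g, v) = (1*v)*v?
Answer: -746080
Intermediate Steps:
J(g, v) = 9 - v² (J(g, v) = 9 - 1*v*v = 9 - v*v = 9 - v²)
((-96 - 225)*(60 - 118) + 34)*J(10, -7) = ((-96 - 225)*(60 - 118) + 34)*(9 - 1*(-7)²) = (-321*(-58) + 34)*(9 - 1*49) = (18618 + 34)*(9 - 49) = 18652*(-40) = -746080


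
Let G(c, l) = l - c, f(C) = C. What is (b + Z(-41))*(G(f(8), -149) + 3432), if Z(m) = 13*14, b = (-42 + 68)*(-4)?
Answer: 255450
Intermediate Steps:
b = -104 (b = 26*(-4) = -104)
Z(m) = 182
(b + Z(-41))*(G(f(8), -149) + 3432) = (-104 + 182)*((-149 - 1*8) + 3432) = 78*((-149 - 8) + 3432) = 78*(-157 + 3432) = 78*3275 = 255450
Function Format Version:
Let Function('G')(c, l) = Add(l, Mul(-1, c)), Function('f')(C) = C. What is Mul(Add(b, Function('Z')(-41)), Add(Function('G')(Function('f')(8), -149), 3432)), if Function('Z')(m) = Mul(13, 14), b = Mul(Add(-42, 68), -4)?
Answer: 255450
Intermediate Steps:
b = -104 (b = Mul(26, -4) = -104)
Function('Z')(m) = 182
Mul(Add(b, Function('Z')(-41)), Add(Function('G')(Function('f')(8), -149), 3432)) = Mul(Add(-104, 182), Add(Add(-149, Mul(-1, 8)), 3432)) = Mul(78, Add(Add(-149, -8), 3432)) = Mul(78, Add(-157, 3432)) = Mul(78, 3275) = 255450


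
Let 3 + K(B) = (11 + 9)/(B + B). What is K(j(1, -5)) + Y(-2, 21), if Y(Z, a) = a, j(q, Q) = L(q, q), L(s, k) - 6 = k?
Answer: 136/7 ≈ 19.429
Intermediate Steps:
L(s, k) = 6 + k
j(q, Q) = 6 + q
K(B) = -3 + 10/B (K(B) = -3 + (11 + 9)/(B + B) = -3 + 20/((2*B)) = -3 + 20*(1/(2*B)) = -3 + 10/B)
K(j(1, -5)) + Y(-2, 21) = (-3 + 10/(6 + 1)) + 21 = (-3 + 10/7) + 21 = -11/7 + 21 = 136/7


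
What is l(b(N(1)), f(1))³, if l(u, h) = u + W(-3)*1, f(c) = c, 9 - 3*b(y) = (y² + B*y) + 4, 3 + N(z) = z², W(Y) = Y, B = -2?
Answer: -64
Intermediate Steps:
N(z) = -3 + z²
b(y) = 5/3 - y²/3 + 2*y/3 (b(y) = 3 - ((y² - 2*y) + 4)/3 = 3 - (4 + y² - 2*y)/3 = 3 + (-4/3 - y²/3 + 2*y/3) = 5/3 - y²/3 + 2*y/3)
l(u, h) = -3 + u (l(u, h) = u - 3*1 = u - 3 = -3 + u)
l(b(N(1)), f(1))³ = (-3 + (5/3 - (-3 + 1²)²/3 + 2*(-3 + 1²)/3))³ = (-3 + (5/3 - (-3 + 1)²/3 + 2*(-3 + 1)/3))³ = (-3 + (5/3 - ⅓*(-2)² + (⅔)*(-2)))³ = (-3 + (5/3 - ⅓*4 - 4/3))³ = (-3 + (5/3 - 4/3 - 4/3))³ = (-3 - 1)³ = (-4)³ = -64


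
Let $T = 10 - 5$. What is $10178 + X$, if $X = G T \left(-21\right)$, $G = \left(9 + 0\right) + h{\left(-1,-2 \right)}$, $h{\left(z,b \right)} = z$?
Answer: $9338$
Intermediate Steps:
$T = 5$
$G = 8$ ($G = \left(9 + 0\right) - 1 = 9 - 1 = 8$)
$X = -840$ ($X = 8 \cdot 5 \left(-21\right) = 40 \left(-21\right) = -840$)
$10178 + X = 10178 - 840 = 9338$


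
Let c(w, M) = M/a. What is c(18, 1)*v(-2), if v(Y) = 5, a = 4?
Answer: 5/4 ≈ 1.2500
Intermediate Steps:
c(w, M) = M/4
c(18, 1)*v(-2) = ((¼)*1)*5 = (¼)*5 = 5/4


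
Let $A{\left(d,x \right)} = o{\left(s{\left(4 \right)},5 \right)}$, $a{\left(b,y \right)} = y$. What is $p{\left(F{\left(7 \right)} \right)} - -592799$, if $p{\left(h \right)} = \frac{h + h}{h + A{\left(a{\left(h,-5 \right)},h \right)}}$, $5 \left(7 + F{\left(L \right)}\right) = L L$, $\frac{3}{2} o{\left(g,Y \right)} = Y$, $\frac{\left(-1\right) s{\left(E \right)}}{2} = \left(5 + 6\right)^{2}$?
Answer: $\frac{13634398}{23} \approx 5.928 \cdot 10^{5}$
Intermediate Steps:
$s{\left(E \right)} = -242$ ($s{\left(E \right)} = - 2 \left(5 + 6\right)^{2} = - 2 \cdot 11^{2} = \left(-2\right) 121 = -242$)
$o{\left(g,Y \right)} = \frac{2 Y}{3}$
$F{\left(L \right)} = -7 + \frac{L^{2}}{5}$ ($F{\left(L \right)} = -7 + \frac{L L}{5} = -7 + \frac{L^{2}}{5}$)
$A{\left(d,x \right)} = \frac{10}{3}$ ($A{\left(d,x \right)} = \frac{2}{3} \cdot 5 = \frac{10}{3}$)
$p{\left(h \right)} = \frac{2 h}{\frac{10}{3} + h}$ ($p{\left(h \right)} = \frac{h + h}{h + \frac{10}{3}} = \frac{2 h}{\frac{10}{3} + h}$)
$p{\left(F{\left(7 \right)} \right)} - -592799 = \frac{6 \left(-7 + \frac{7^{2}}{5}\right)}{10 + 3 \left(-7 + \frac{7^{2}}{5}\right)} - -592799 = \frac{6 \left(-7 + \frac{1}{5} \cdot 49\right)}{10 + 3 \left(-7 + \frac{1}{5} \cdot 49\right)} + 592799 = \frac{6 \left(-7 + \frac{49}{5}\right)}{10 + 3 \left(-7 + \frac{49}{5}\right)} + 592799 = 6 \cdot \frac{14}{5} \frac{1}{10 + 3 \cdot \frac{14}{5}} + 592799 = 6 \cdot \frac{14}{5} \frac{1}{10 + \frac{42}{5}} + 592799 = 6 \cdot \frac{14}{5} \frac{1}{\frac{92}{5}} + 592799 = 6 \cdot \frac{14}{5} \cdot \frac{5}{92} + 592799 = \frac{21}{23} + 592799 = \frac{13634398}{23}$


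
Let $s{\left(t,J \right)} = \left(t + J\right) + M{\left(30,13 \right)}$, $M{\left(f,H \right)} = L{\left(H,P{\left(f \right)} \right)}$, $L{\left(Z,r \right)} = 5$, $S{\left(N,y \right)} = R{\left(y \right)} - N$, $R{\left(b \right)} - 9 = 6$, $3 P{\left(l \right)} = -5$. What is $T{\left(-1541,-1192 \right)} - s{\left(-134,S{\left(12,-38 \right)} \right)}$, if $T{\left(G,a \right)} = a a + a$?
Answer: $1419798$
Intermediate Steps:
$P{\left(l \right)} = - \frac{5}{3}$ ($P{\left(l \right)} = \frac{1}{3} \left(-5\right) = - \frac{5}{3}$)
$R{\left(b \right)} = 15$ ($R{\left(b \right)} = 9 + 6 = 15$)
$S{\left(N,y \right)} = 15 - N$
$M{\left(f,H \right)} = 5$
$T{\left(G,a \right)} = a + a^{2}$ ($T{\left(G,a \right)} = a^{2} + a = a + a^{2}$)
$s{\left(t,J \right)} = 5 + J + t$ ($s{\left(t,J \right)} = \left(t + J\right) + 5 = \left(J + t\right) + 5 = 5 + J + t$)
$T{\left(-1541,-1192 \right)} - s{\left(-134,S{\left(12,-38 \right)} \right)} = - 1192 \left(1 - 1192\right) - \left(5 + \left(15 - 12\right) - 134\right) = \left(-1192\right) \left(-1191\right) - \left(5 + \left(15 - 12\right) - 134\right) = 1419672 - \left(5 + 3 - 134\right) = 1419672 - -126 = 1419672 + 126 = 1419798$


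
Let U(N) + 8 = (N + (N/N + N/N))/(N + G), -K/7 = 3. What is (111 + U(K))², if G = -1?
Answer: 5221225/484 ≈ 10788.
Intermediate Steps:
K = -21 (K = -7*3 = -21)
U(N) = -8 + (2 + N)/(-1 + N) (U(N) = -8 + (N + (N/N + N/N))/(N - 1) = -8 + (N + (1 + 1))/(-1 + N) = -8 + (N + 2)/(-1 + N) = -8 + (2 + N)/(-1 + N))
(111 + U(K))² = (111 + (10 - 7*(-21))/(-1 - 21))² = (111 + (10 + 147)/(-22))² = (111 - 1/22*157)² = (111 - 157/22)² = (2285/22)² = 5221225/484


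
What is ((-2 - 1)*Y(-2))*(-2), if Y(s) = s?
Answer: -12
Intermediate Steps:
((-2 - 1)*Y(-2))*(-2) = ((-2 - 1)*(-2))*(-2) = -3*(-2)*(-2) = 6*(-2) = -12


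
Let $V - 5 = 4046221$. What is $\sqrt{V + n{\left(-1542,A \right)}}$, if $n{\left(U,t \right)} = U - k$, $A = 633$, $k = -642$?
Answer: $\sqrt{4045326} \approx 2011.3$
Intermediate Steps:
$V = 4046226$ ($V = 5 + 4046221 = 4046226$)
$n{\left(U,t \right)} = 642 + U$ ($n{\left(U,t \right)} = U - -642 = U + 642 = 642 + U$)
$\sqrt{V + n{\left(-1542,A \right)}} = \sqrt{4046226 + \left(642 - 1542\right)} = \sqrt{4046226 - 900} = \sqrt{4045326}$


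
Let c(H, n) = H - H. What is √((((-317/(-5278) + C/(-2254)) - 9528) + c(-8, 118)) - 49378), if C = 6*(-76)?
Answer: I*√868064593238258/121394 ≈ 242.71*I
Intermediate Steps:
C = -456
c(H, n) = 0
√((((-317/(-5278) + C/(-2254)) - 9528) + c(-8, 118)) - 49378) = √((((-317/(-5278) - 456/(-2254)) - 9528) + 0) - 49378) = √((((-317*(-1/5278) - 456*(-1/2254)) - 9528) + 0) - 49378) = √((((317/5278 + 228/1127) - 9528) + 0) - 49378) = √(((222949/849758 - 9528) + 0) - 49378) = √((-8096271275/849758 + 0) - 49378) = √(-8096271275/849758 - 49378) = √(-50055621799/849758) = I*√868064593238258/121394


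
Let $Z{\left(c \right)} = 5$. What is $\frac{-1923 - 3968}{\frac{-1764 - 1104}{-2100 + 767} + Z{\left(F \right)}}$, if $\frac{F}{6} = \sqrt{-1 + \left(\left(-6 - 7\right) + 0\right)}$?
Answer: $- \frac{7852703}{9533} \approx -823.74$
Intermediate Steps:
$F = 6 i \sqrt{14}$ ($F = 6 \sqrt{-1 + \left(\left(-6 - 7\right) + 0\right)} = 6 \sqrt{-1 + \left(-13 + 0\right)} = 6 \sqrt{-1 - 13} = 6 \sqrt{-14} = 6 i \sqrt{14} \approx 22.45 i$)
$\frac{-1923 - 3968}{\frac{-1764 - 1104}{-2100 + 767} + Z{\left(F \right)}} = \frac{-1923 - 3968}{\frac{-1764 - 1104}{-2100 + 767} + 5} = - \frac{5891}{- \frac{2868}{-1333} + 5} = - \frac{5891}{\left(-2868\right) \left(- \frac{1}{1333}\right) + 5} = - \frac{5891}{\frac{2868}{1333} + 5} = - \frac{5891}{\frac{9533}{1333}} = \left(-5891\right) \frac{1333}{9533} = - \frac{7852703}{9533}$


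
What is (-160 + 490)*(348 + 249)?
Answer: 197010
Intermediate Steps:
(-160 + 490)*(348 + 249) = 330*597 = 197010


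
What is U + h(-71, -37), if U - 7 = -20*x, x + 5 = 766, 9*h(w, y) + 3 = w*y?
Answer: -134293/9 ≈ -14921.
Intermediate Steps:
h(w, y) = -1/3 + w*y/9 (h(w, y) = -1/3 + (w*y)/9 = -1/3 + w*y/9)
x = 761 (x = -5 + 766 = 761)
U = -15213 (U = 7 - 20*761 = 7 - 15220 = -15213)
U + h(-71, -37) = -15213 + (-1/3 + (1/9)*(-71)*(-37)) = -15213 + (-1/3 + 2627/9) = -15213 + 2624/9 = -134293/9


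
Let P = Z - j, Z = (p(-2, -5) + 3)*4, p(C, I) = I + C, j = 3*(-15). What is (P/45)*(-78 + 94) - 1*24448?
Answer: -1099696/45 ≈ -24438.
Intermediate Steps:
j = -45
p(C, I) = C + I
Z = -16 (Z = ((-2 - 5) + 3)*4 = (-7 + 3)*4 = -4*4 = -16)
P = 29 (P = -16 - 1*(-45) = -16 + 45 = 29)
(P/45)*(-78 + 94) - 1*24448 = (29/45)*(-78 + 94) - 1*24448 = (29*(1/45))*16 - 24448 = (29/45)*16 - 24448 = 464/45 - 24448 = -1099696/45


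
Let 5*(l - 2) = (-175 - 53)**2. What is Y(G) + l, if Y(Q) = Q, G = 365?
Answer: 53819/5 ≈ 10764.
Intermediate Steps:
l = 51994/5 (l = 2 + (-175 - 53)**2/5 = 2 + (1/5)*(-228)**2 = 2 + (1/5)*51984 = 2 + 51984/5 = 51994/5 ≈ 10399.)
Y(G) + l = 365 + 51994/5 = 53819/5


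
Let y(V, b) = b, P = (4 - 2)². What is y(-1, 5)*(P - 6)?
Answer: -10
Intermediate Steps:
P = 4 (P = 2² = 4)
y(-1, 5)*(P - 6) = 5*(4 - 6) = 5*(-2) = -10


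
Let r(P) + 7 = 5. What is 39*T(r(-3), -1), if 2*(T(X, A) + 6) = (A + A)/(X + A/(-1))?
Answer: -195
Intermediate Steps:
r(P) = -2 (r(P) = -7 + 5 = -2)
T(X, A) = -6 + A/(X - A) (T(X, A) = -6 + ((A + A)/(X + A/(-1)))/2 = -6 + ((2*A)/(X + A*(-1)))/2 = -6 + ((2*A)/(X - A))/2 = -6 + (2*A/(X - A))/2 = -6 + A/(X - A))
39*T(r(-3), -1) = 39*((-7*(-1) + 6*(-2))/(-1 - 1*(-2))) = 39*((7 - 12)/(-1 + 2)) = 39*(-5/1) = 39*(1*(-5)) = 39*(-5) = -195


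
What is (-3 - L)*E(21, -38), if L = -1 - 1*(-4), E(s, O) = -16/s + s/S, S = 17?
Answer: -338/119 ≈ -2.8403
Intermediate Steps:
E(s, O) = -16/s + s/17
L = 3 (L = -1 + 4 = 3)
(-3 - L)*E(21, -38) = (-3 - 1*3)*(-16/21 + (1/17)*21) = (-3 - 3)*(-16*1/21 + 21/17) = -6*(-16/21 + 21/17) = -6*169/357 = -338/119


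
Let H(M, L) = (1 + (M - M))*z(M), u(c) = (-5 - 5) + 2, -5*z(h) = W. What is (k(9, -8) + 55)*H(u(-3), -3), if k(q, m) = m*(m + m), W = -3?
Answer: 549/5 ≈ 109.80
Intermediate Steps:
z(h) = 3/5 (z(h) = -1/5*(-3) = 3/5)
k(q, m) = 2*m**2 (k(q, m) = m*(2*m) = 2*m**2)
u(c) = -8 (u(c) = -10 + 2 = -8)
H(M, L) = 3/5 (H(M, L) = (1 + (M - M))*(3/5) = (1 + 0)*(3/5) = 1*(3/5) = 3/5)
(k(9, -8) + 55)*H(u(-3), -3) = (2*(-8)**2 + 55)*(3/5) = (2*64 + 55)*(3/5) = (128 + 55)*(3/5) = 183*(3/5) = 549/5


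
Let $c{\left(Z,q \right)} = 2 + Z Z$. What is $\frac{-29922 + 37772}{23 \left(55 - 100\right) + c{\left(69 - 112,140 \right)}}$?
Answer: $\frac{3925}{408} \approx 9.6201$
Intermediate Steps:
$c{\left(Z,q \right)} = 2 + Z^{2}$
$\frac{-29922 + 37772}{23 \left(55 - 100\right) + c{\left(69 - 112,140 \right)}} = \frac{-29922 + 37772}{23 \left(55 - 100\right) + \left(2 + \left(69 - 112\right)^{2}\right)} = \frac{7850}{23 \left(-45\right) + \left(2 + \left(69 - 112\right)^{2}\right)} = \frac{7850}{-1035 + \left(2 + \left(-43\right)^{2}\right)} = \frac{7850}{-1035 + \left(2 + 1849\right)} = \frac{7850}{-1035 + 1851} = \frac{7850}{816} = 7850 \cdot \frac{1}{816} = \frac{3925}{408}$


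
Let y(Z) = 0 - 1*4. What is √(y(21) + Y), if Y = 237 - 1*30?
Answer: √203 ≈ 14.248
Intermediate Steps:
y(Z) = -4 (y(Z) = 0 - 4 = -4)
Y = 207 (Y = 237 - 30 = 207)
√(y(21) + Y) = √(-4 + 207) = √203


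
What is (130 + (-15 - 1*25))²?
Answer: 8100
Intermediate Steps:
(130 + (-15 - 1*25))² = (130 + (-15 - 25))² = (130 - 40)² = 90² = 8100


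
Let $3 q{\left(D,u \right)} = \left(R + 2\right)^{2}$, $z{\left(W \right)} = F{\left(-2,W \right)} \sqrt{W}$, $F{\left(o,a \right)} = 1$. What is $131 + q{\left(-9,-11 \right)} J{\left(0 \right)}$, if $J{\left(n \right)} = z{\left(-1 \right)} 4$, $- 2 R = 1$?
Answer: $131 + 3 i \approx 131.0 + 3.0 i$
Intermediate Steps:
$R = - \frac{1}{2}$ ($R = \left(- \frac{1}{2}\right) 1 = - \frac{1}{2} \approx -0.5$)
$z{\left(W \right)} = \sqrt{W}$ ($z{\left(W \right)} = 1 \sqrt{W} = \sqrt{W}$)
$J{\left(n \right)} = 4 i$ ($J{\left(n \right)} = \sqrt{-1} \cdot 4 = i 4 = 4 i$)
$q{\left(D,u \right)} = \frac{3}{4}$ ($q{\left(D,u \right)} = \frac{\left(- \frac{1}{2} + 2\right)^{2}}{3} = \frac{\left(\frac{3}{2}\right)^{2}}{3} = \frac{1}{3} \cdot \frac{9}{4} = \frac{3}{4}$)
$131 + q{\left(-9,-11 \right)} J{\left(0 \right)} = 131 + \frac{3 \cdot 4 i}{4} = 131 + 3 i$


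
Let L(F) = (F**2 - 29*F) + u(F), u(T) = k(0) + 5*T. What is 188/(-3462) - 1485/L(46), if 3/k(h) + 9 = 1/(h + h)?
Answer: -242333/159252 ≈ -1.5217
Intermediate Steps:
k(h) = 3/(-9 + 1/(2*h)) (k(h) = 3/(-9 + 1/(h + h)) = 3/(-9 + 1/(2*h)))
u(T) = 5*T (u(T) = -6*0/(-1 + 18*0) + 5*T = -6*0/(-1 + 0) + 5*T = -6*0/(-1) + 5*T = -6*0*(-1) + 5*T = 0 + 5*T = 5*T)
L(F) = F**2 - 24*F (L(F) = (F**2 - 29*F) + 5*F = F**2 - 24*F)
188/(-3462) - 1485/L(46) = 188/(-3462) - 1485*1/(46*(-24 + 46)) = 188*(-1/3462) - 1485/(46*22) = -94/1731 - 1485/1012 = -94/1731 - 1485*1/1012 = -94/1731 - 135/92 = -242333/159252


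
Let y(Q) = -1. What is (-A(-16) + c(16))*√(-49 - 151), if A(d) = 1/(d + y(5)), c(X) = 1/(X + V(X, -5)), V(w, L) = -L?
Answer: 380*I*√2/357 ≈ 1.5053*I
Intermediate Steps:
c(X) = 1/(5 + X) (c(X) = 1/(X - 1*(-5)) = 1/(X + 5) = 1/(5 + X))
A(d) = 1/(-1 + d) (A(d) = 1/(d - 1) = 1/(-1 + d))
(-A(-16) + c(16))*√(-49 - 151) = (-1/(-1 - 16) + 1/(5 + 16))*√(-49 - 151) = (-1/(-17) + 1/21)*√(-200) = (-1*(-1/17) + 1/21)*(10*I*√2) = (1/17 + 1/21)*(10*I*√2) = 38*(10*I*√2)/357 = 380*I*√2/357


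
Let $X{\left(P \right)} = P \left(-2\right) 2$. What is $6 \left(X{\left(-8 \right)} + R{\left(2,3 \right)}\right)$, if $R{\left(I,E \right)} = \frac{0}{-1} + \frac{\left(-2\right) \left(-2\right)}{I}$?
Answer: $204$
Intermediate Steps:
$R{\left(I,E \right)} = \frac{4}{I}$ ($R{\left(I,E \right)} = 0 \left(-1\right) + \frac{4}{I} = 0 + \frac{4}{I} = \frac{4}{I}$)
$X{\left(P \right)} = - 4 P$ ($X{\left(P \right)} = - 2 P 2 = - 4 P$)
$6 \left(X{\left(-8 \right)} + R{\left(2,3 \right)}\right) = 6 \left(\left(-4\right) \left(-8\right) + \frac{4}{2}\right) = 6 \left(32 + 4 \cdot \frac{1}{2}\right) = 6 \left(32 + 2\right) = 6 \cdot 34 = 204$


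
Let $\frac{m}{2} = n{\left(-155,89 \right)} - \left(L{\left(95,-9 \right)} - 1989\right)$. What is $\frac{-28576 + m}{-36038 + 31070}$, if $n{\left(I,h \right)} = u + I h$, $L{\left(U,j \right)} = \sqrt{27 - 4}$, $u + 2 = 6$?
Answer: $\frac{13045}{1242} + \frac{\sqrt{23}}{2484} \approx 10.505$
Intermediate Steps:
$u = 4$ ($u = -2 + 6 = 4$)
$L{\left(U,j \right)} = \sqrt{23}$
$n{\left(I,h \right)} = 4 + I h$
$m = -23604 - 2 \sqrt{23}$ ($m = 2 \left(\left(4 - 13795\right) - \left(\sqrt{23} - 1989\right)\right) = 2 \left(-13791 - \left(-1989 + \sqrt{23}\right)\right) = 2 \left(-13791 + \left(1989 - \sqrt{23}\right)\right) = 2 \left(-11802 - \sqrt{23}\right) = -23604 - 2 \sqrt{23} \approx -23614.0$)
$\frac{-28576 + m}{-36038 + 31070} = \frac{-28576 - \left(23604 + 2 \sqrt{23}\right)}{-36038 + 31070} = \frac{-52180 - 2 \sqrt{23}}{-4968} = \left(-52180 - 2 \sqrt{23}\right) \left(- \frac{1}{4968}\right) = \frac{13045}{1242} + \frac{\sqrt{23}}{2484}$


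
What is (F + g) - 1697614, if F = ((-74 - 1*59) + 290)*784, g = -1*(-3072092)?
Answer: 1497566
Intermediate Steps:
g = 3072092
F = 123088 (F = ((-74 - 59) + 290)*784 = (-133 + 290)*784 = 157*784 = 123088)
(F + g) - 1697614 = (123088 + 3072092) - 1697614 = 3195180 - 1697614 = 1497566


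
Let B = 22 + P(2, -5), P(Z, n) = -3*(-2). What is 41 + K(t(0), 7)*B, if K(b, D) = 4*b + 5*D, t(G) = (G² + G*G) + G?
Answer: 1021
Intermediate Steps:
P(Z, n) = 6
B = 28 (B = 22 + 6 = 28)
t(G) = G + 2*G² (t(G) = (G² + G²) + G = 2*G² + G = G + 2*G²)
41 + K(t(0), 7)*B = 41 + (4*(0*(1 + 2*0)) + 5*7)*28 = 41 + (4*(0*(1 + 0)) + 35)*28 = 41 + (4*(0*1) + 35)*28 = 41 + (4*0 + 35)*28 = 41 + (0 + 35)*28 = 41 + 35*28 = 41 + 980 = 1021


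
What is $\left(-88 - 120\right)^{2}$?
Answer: $43264$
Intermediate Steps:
$\left(-88 - 120\right)^{2} = \left(-208\right)^{2} = 43264$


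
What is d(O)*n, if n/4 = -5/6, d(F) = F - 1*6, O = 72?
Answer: -220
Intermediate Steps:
d(F) = -6 + F (d(F) = F - 6 = -6 + F)
n = -10/3 (n = 4*(-5/6) = -10/3 ≈ -3.3333)
d(O)*n = (-6 + 72)*(-10/3) = 66*(-10/3) = -220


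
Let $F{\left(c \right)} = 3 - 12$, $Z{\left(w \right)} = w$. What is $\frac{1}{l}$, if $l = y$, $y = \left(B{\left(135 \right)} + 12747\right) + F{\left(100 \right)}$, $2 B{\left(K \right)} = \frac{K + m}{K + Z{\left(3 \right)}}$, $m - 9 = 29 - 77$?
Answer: $\frac{23}{292982} \approx 7.8503 \cdot 10^{-5}$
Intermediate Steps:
$m = -39$ ($m = 9 + \left(29 - 77\right) = 9 - 48 = -39$)
$B{\left(K \right)} = \frac{-39 + K}{2 \left(3 + K\right)}$ ($B{\left(K \right)} = \frac{\left(K - 39\right) \frac{1}{K + 3}}{2} = \frac{\left(-39 + K\right) \frac{1}{3 + K}}{2} = \frac{\frac{1}{3 + K} \left(-39 + K\right)}{2} = \frac{-39 + K}{2 \left(3 + K\right)}$)
$F{\left(c \right)} = -9$ ($F{\left(c \right)} = 3 - 12 = -9$)
$y = \frac{292982}{23}$ ($y = \left(\frac{-39 + 135}{2 \left(3 + 135\right)} + 12747\right) - 9 = \left(\frac{1}{2} \cdot \frac{1}{138} \cdot 96 + 12747\right) - 9 = \left(\frac{8}{23} + 12747\right) - 9 = \frac{293189}{23} - 9 = \frac{292982}{23} \approx 12738.0$)
$l = \frac{292982}{23} \approx 12738.0$
$\frac{1}{l} = \frac{1}{\frac{292982}{23}} = \frac{23}{292982}$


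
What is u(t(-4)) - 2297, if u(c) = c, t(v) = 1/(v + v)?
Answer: -18377/8 ≈ -2297.1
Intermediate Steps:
t(v) = 1/(2*v)
u(t(-4)) - 2297 = (½)/(-4) - 2297 = (½)*(-¼) - 2297 = -⅛ - 2297 = -18377/8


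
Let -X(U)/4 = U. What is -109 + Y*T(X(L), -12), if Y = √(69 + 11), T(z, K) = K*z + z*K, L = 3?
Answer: -109 + 1152*√5 ≈ 2466.9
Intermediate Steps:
X(U) = -4*U
T(z, K) = 2*K*z (T(z, K) = K*z + K*z = 2*K*z)
Y = 4*√5 (Y = √80 = 4*√5 ≈ 8.9443)
-109 + Y*T(X(L), -12) = -109 + (4*√5)*(2*(-12)*(-4*3)) = -109 + (4*√5)*(2*(-12)*(-12)) = -109 + (4*√5)*288 = -109 + 1152*√5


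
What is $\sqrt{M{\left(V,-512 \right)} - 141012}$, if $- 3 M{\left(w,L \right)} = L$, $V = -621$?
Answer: $\frac{2 i \sqrt{316893}}{3} \approx 375.29 i$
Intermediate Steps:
$M{\left(w,L \right)} = - \frac{L}{3}$
$\sqrt{M{\left(V,-512 \right)} - 141012} = \sqrt{\left(- \frac{1}{3}\right) \left(-512\right) - 141012} = \sqrt{\frac{512}{3} - 141012} = \sqrt{- \frac{422524}{3}} = \frac{2 i \sqrt{316893}}{3}$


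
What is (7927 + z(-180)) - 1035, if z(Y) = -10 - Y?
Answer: 7062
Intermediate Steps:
(7927 + z(-180)) - 1035 = (7927 + (-10 - 1*(-180))) - 1035 = (7927 + (-10 + 180)) - 1035 = (7927 + 170) - 1035 = 8097 - 1035 = 7062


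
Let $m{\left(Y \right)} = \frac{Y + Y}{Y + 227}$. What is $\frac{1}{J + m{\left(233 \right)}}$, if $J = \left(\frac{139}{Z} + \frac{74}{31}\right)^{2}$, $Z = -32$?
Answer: $\frac{113167360}{547903771} \approx 0.20655$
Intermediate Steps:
$m{\left(Y \right)} = \frac{2 Y}{227 + Y}$
$J = \frac{3767481}{984064}$ ($J = \left(\frac{139}{-32} + \frac{74}{31}\right)^{2} = \left(139 \left(- \frac{1}{32}\right) + 74 \cdot \frac{1}{31}\right)^{2} = \left(- \frac{139}{32} + \frac{74}{31}\right)^{2} = \left(- \frac{1941}{992}\right)^{2} = \frac{3767481}{984064} \approx 3.8285$)
$\frac{1}{J + m{\left(233 \right)}} = \frac{1}{\frac{3767481}{984064} + 2 \cdot 233 \frac{1}{227 + 233}} = \frac{1}{\frac{3767481}{984064} + 2 \cdot 233 \cdot \frac{1}{460}} = \frac{1}{\frac{3767481}{984064} + \frac{233}{230}} = \frac{1}{\frac{547903771}{113167360}} = \frac{113167360}{547903771}$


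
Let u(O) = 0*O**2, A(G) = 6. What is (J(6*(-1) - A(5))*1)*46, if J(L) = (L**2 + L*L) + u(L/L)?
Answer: 13248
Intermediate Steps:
u(O) = 0
J(L) = 2*L**2 (J(L) = (L**2 + L*L) + 0 = (L**2 + L**2) + 0 = 2*L**2 + 0 = 2*L**2)
(J(6*(-1) - A(5))*1)*46 = ((2*(6*(-1) - 1*6)**2)*1)*46 = ((2*(-6 - 6)**2)*1)*46 = ((2*(-12)**2)*1)*46 = ((2*144)*1)*46 = (288*1)*46 = 288*46 = 13248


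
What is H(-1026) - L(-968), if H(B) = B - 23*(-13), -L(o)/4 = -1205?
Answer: -5547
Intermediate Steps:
L(o) = 4820 (L(o) = -4*(-1205) = 4820)
H(B) = 299 + B (H(B) = B + 299 = 299 + B)
H(-1026) - L(-968) = (299 - 1026) - 1*4820 = -727 - 4820 = -5547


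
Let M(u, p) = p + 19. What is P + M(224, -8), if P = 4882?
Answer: 4893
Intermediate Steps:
M(u, p) = 19 + p
P + M(224, -8) = 4882 + (19 - 8) = 4882 + 11 = 4893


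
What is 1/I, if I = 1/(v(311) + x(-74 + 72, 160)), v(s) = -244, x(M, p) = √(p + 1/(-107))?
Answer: -244 + √1831733/107 ≈ -231.35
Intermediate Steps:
x(M, p) = √(-1/107 + p) (x(M, p) = √(p - 1/107) = √(-1/107 + p))
I = 1/(-244 + √1831733/107) (I = 1/(-244 + √(-107 + 11449*160)/107) = 1/(-244 + √(-107 + 1831840)/107) = 1/(-244 + √1831733/107) ≈ -0.0043224)
1/I = 1/(-26108/6353233 - √1831733/6353233)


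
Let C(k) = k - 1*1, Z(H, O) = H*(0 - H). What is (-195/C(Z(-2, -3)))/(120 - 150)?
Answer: -13/10 ≈ -1.3000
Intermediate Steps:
Z(H, O) = -H² (Z(H, O) = H*(-H) = -H²)
C(k) = -1 + k (C(k) = k - 1 = -1 + k)
(-195/C(Z(-2, -3)))/(120 - 150) = (-195/(-1 - 1*(-2)²))/(120 - 150) = (-195/(-1 - 1*4))/(-30) = -(-13)/(2*(-1 - 4)) = -(-13)/(2*(-5)) = -(-13)*(-1)/(2*5) = -1/30*39 = -13/10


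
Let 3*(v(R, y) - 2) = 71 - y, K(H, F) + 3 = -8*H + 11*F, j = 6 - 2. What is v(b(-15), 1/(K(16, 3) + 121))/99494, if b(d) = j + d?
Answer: 295/1144181 ≈ 0.00025783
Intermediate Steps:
j = 4
K(H, F) = -3 - 8*H + 11*F (K(H, F) = -3 + (-8*H + 11*F) = -3 - 8*H + 11*F)
b(d) = 4 + d
v(R, y) = 77/3 - y/3 (v(R, y) = 2 + (71 - y)/3 = 2 + (71/3 - y/3) = 77/3 - y/3)
v(b(-15), 1/(K(16, 3) + 121))/99494 = (77/3 - 1/(3*((-3 - 8*16 + 11*3) + 121)))/99494 = (77/3 - 1/(3*((-3 - 128 + 33) + 121)))*(1/99494) = (77/3 - 1/(3*(-98 + 121)))*(1/99494) = (77/3 - ⅓/23)*(1/99494) = (77/3 - ⅓*1/23)*(1/99494) = (77/3 - 1/69)*(1/99494) = (590/23)*(1/99494) = 295/1144181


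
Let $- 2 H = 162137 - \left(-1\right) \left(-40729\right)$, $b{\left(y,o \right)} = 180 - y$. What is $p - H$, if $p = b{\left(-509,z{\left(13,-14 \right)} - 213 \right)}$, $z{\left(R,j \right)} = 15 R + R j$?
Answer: $61393$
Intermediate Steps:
$p = 689$ ($p = 180 - -509 = 180 + 509 = 689$)
$H = -60704$ ($H = - \frac{162137 - \left(-1\right) \left(-40729\right)}{2} = - \frac{162137 - 40729}{2} = \left(- \frac{1}{2}\right) 121408 = -60704$)
$p - H = 689 - -60704 = 689 + 60704 = 61393$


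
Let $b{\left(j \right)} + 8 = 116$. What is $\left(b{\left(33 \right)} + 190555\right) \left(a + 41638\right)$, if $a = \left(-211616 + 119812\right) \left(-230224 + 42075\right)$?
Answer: $3293297676883742$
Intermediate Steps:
$a = 17272830796$ ($a = \left(-91804\right) \left(-188149\right) = 17272830796$)
$b{\left(j \right)} = 108$ ($b{\left(j \right)} = -8 + 116 = 108$)
$\left(b{\left(33 \right)} + 190555\right) \left(a + 41638\right) = \left(108 + 190555\right) \left(17272830796 + 41638\right) = 190663 \cdot 17272872434 = 3293297676883742$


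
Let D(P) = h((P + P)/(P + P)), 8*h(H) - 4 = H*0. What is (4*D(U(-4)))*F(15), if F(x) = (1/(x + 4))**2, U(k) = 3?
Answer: 2/361 ≈ 0.0055402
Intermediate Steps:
h(H) = 1/2 (h(H) = 1/2 + (H*0)/8 = 1/2 + (1/8)*0 = 1/2 + 0 = 1/2)
D(P) = 1/2
F(x) = (4 + x)**(-2) (F(x) = (1/(4 + x))**2 = (4 + x)**(-2))
(4*D(U(-4)))*F(15) = (4*(1/2))/(4 + 15)**2 = 2/19**2 = 2*(1/361) = 2/361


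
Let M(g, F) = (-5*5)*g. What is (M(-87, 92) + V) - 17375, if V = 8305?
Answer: -6895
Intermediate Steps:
M(g, F) = -25*g
(M(-87, 92) + V) - 17375 = (-25*(-87) + 8305) - 17375 = (2175 + 8305) - 17375 = 10480 - 17375 = -6895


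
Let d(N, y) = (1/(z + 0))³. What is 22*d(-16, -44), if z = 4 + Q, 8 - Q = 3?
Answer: 22/729 ≈ 0.030178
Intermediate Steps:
Q = 5 (Q = 8 - 1*3 = 8 - 3 = 5)
z = 9 (z = 4 + 5 = 9)
d(N, y) = 1/729 (d(N, y) = (1/(9 + 0))³ = (1/9)³ = (⅑)³ = 1/729)
22*d(-16, -44) = 22*(1/729) = 22/729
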